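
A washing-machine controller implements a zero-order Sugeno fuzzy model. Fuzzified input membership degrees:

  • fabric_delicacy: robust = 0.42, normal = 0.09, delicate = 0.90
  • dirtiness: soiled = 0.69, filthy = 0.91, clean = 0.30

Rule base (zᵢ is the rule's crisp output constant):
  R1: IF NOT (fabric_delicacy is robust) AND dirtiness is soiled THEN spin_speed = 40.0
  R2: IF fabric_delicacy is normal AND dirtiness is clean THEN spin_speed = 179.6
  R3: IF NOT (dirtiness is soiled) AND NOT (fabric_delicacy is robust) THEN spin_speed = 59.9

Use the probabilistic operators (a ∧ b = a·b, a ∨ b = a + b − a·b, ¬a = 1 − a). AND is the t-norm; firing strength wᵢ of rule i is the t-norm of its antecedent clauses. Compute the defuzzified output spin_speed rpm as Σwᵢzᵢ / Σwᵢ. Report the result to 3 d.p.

52.104

R1 (z=40.0): ¬robust=1−0.42=0.58, soiled=0.69; AND[a·b] → w = 0.4002
R2 (z=179.6): normal=0.09, clean=0.30; AND[a·b] → w = 0.0270
R3 (z=59.9): ¬soiled=1−0.69=0.31, ¬robust=1−0.42=0.58; AND[a·b] → w = 0.1798
Weighted average = (0.4002·40.0 + 0.0270·179.6 + 0.1798·59.9) / (0.4002 + 0.0270 + 0.1798)
  = 31.6272 / 0.6070 = 52.104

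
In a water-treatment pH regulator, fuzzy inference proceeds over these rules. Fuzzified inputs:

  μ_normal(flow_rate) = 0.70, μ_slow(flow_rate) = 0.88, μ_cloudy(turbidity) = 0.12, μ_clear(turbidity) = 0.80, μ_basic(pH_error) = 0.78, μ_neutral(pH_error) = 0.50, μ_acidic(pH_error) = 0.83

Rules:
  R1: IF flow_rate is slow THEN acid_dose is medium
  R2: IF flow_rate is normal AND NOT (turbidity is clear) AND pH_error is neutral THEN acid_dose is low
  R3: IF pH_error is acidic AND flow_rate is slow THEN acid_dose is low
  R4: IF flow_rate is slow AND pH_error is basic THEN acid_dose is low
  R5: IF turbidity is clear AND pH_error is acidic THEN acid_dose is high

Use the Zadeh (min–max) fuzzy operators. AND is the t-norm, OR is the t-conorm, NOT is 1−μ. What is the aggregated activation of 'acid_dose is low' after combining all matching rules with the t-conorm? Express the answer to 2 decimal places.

R1: slow=0.88 → w = 0.88
R2: normal=0.70, ¬clear=1−0.80=0.20, neutral=0.50; AND[min(a, b)] → w = 0.20
R3: acidic=0.83, slow=0.88; AND[min(a, b)] → w = 0.83
R4: slow=0.88, basic=0.78; AND[min(a, b)] → w = 0.78
R5: clear=0.80, acidic=0.83; AND[min(a, b)] → w = 0.80
Rules with consequent 'low': {R2, R3, R4} → strengths 0.20, 0.83, 0.78
Aggregate via t-conorm [max(a, b)]: 0.83

0.83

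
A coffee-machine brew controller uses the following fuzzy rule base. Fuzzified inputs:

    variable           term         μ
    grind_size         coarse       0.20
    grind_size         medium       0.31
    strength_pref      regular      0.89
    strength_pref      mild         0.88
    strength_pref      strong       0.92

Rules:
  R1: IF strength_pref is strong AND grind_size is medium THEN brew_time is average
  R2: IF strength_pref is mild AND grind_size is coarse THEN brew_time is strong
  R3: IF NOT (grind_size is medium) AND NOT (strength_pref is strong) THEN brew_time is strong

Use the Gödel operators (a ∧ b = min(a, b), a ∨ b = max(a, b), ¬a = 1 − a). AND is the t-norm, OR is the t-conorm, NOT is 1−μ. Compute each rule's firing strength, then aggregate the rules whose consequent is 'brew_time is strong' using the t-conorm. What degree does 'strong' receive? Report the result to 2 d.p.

R1: strong=0.92, medium=0.31; AND[min(a, b)] → w = 0.31
R2: mild=0.88, coarse=0.20; AND[min(a, b)] → w = 0.20
R3: ¬medium=1−0.31=0.69, ¬strong=1−0.92=0.08; AND[min(a, b)] → w = 0.08
Rules with consequent 'strong': {R2, R3} → strengths 0.20, 0.08
Aggregate via t-conorm [max(a, b)]: 0.20

0.20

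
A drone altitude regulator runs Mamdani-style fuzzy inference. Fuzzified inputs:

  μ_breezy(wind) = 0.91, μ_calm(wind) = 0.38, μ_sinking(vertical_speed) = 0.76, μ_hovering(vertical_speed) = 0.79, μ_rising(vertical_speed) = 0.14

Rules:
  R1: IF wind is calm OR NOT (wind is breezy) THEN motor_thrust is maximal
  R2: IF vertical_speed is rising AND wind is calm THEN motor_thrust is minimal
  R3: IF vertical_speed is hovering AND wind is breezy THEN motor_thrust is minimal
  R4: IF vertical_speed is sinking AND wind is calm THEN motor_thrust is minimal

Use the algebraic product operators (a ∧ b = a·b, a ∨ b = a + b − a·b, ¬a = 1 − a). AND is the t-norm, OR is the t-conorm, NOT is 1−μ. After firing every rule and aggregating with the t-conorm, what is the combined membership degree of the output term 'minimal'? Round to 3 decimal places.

0.811

R1: calm=0.38, ¬breezy=1−0.91=0.09; OR[a + b − a·b] → w = 0.4358
R2: rising=0.14, calm=0.38; AND[a·b] → w = 0.0532
R3: hovering=0.79, breezy=0.91; AND[a·b] → w = 0.7189
R4: sinking=0.76, calm=0.38; AND[a·b] → w = 0.2888
Rules with consequent 'minimal': {R2, R3, R4} → strengths 0.0532, 0.7189, 0.2888
Aggregate via t-conorm [a + b − a·b]: 0.8107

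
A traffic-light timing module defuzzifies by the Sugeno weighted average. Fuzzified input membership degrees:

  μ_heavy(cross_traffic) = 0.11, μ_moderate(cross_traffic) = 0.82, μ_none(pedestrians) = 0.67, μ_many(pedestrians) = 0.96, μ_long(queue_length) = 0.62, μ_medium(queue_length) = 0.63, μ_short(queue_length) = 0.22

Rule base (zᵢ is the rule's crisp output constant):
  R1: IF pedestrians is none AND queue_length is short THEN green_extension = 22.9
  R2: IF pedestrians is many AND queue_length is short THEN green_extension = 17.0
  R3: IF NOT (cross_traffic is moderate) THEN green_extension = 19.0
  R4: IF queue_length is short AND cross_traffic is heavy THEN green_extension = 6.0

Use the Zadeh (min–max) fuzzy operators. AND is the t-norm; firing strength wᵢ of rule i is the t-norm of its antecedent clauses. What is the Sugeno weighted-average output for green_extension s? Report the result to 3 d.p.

17.614

R1 (z=22.9): none=0.67, short=0.22; AND[min(a, b)] → w = 0.22
R2 (z=17.0): many=0.96, short=0.22; AND[min(a, b)] → w = 0.22
R3 (z=19.0): ¬moderate=1−0.82=0.18 → w = 0.18
R4 (z=6.0): short=0.22, heavy=0.11; AND[min(a, b)] → w = 0.11
Weighted average = (0.22·22.9 + 0.22·17.0 + 0.18·19.0 + 0.11·6.0) / (0.22 + 0.22 + 0.18 + 0.11)
  = 12.8580 / 0.7300 = 17.614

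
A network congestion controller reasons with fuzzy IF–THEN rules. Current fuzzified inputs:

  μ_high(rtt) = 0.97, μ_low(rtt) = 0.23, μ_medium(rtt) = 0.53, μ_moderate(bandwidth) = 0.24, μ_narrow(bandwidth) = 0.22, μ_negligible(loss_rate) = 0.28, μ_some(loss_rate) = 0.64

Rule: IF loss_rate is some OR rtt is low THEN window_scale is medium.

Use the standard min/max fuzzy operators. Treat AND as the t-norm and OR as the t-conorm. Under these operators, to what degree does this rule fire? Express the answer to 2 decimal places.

0.64

firing strength: some=0.64, low=0.23; OR[max(a, b)] → w = 0.64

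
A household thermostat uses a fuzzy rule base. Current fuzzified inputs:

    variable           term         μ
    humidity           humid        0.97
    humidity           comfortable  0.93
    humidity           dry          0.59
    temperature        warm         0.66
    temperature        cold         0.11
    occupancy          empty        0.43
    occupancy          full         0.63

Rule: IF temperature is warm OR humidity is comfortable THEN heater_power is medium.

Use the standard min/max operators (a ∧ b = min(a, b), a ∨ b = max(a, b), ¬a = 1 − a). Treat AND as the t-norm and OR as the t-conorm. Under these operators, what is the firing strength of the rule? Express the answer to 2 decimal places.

0.93

firing strength: warm=0.66, comfortable=0.93; OR[max(a, b)] → w = 0.93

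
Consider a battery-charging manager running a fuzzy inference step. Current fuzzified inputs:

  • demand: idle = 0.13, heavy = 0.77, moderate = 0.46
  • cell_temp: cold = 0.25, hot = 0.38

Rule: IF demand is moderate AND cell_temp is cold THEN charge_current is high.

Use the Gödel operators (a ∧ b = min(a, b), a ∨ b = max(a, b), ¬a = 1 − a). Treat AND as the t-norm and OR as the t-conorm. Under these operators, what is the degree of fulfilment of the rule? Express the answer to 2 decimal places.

0.25

firing strength: moderate=0.46, cold=0.25; AND[min(a, b)] → w = 0.25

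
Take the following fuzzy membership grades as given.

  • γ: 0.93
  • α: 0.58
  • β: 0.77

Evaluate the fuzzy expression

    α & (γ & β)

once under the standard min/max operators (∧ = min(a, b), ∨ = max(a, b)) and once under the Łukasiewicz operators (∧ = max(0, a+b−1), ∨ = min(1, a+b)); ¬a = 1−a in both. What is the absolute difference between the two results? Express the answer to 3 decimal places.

0.300

Under standard min/max:
  γ & β = min(a, b) on (0.93, 0.77) = 0.77
  α & (γ & β) = min(a, b) on (0.58, 0.77) = 0.58
  → value = 0.5800
Under Łukasiewicz:
  γ & β = max(0, a+b−1) on (0.93, 0.77) = 0.70
  α & (γ & β) = max(0, a+b−1) on (0.58, 0.70) = 0.28
  → value = 0.2800
|0.5800 − 0.2800| = 0.300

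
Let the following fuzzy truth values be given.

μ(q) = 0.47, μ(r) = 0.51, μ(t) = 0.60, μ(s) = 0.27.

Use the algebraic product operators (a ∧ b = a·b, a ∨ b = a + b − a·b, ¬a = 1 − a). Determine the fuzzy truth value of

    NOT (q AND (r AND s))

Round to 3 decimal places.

r AND s = a·b on (0.5100, 0.2700) = 0.1377
q AND (r AND s) = a·b on (0.4700, 0.1377) = 0.0647
NOT (q AND (r AND s)) = 1 − 0.0647 = 0.9353

0.935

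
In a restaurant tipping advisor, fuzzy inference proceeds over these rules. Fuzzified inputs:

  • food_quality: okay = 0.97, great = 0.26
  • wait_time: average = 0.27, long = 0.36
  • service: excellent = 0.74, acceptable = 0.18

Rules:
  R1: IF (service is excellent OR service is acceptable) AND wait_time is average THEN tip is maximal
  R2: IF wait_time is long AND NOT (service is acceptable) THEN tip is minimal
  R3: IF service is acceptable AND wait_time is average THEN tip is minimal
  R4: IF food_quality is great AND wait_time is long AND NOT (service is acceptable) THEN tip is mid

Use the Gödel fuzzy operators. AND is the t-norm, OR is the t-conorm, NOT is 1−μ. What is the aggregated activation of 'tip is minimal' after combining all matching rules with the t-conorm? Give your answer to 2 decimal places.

0.36

R1: (excellent=0.74 OR acceptable=0.18) = 0.74; AND[min(a, b)] with average=0.27 → w = 0.27
R2: long=0.36, ¬acceptable=1−0.18=0.82; AND[min(a, b)] → w = 0.36
R3: acceptable=0.18, average=0.27; AND[min(a, b)] → w = 0.18
R4: great=0.26, long=0.36, ¬acceptable=1−0.18=0.82; AND[min(a, b)] → w = 0.26
Rules with consequent 'minimal': {R2, R3} → strengths 0.36, 0.18
Aggregate via t-conorm [max(a, b)]: 0.36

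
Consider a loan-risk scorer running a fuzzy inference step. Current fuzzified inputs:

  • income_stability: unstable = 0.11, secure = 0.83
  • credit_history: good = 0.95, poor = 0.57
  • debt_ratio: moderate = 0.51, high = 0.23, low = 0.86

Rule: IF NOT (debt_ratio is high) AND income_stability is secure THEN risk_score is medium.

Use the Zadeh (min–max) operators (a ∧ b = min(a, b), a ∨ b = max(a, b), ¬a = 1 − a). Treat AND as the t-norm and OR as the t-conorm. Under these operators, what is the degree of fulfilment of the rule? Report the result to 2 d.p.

firing strength: ¬high=1−0.23=0.77, secure=0.83; AND[min(a, b)] → w = 0.77

0.77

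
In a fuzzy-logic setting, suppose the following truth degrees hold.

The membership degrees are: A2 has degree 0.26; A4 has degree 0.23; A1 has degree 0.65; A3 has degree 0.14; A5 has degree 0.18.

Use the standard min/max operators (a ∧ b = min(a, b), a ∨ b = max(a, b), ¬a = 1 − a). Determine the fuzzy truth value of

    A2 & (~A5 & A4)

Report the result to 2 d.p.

~A5 = 1 − 0.18 = 0.82
~A5 & A4 = min(a, b) on (0.82, 0.23) = 0.23
A2 & (~A5 & A4) = min(a, b) on (0.26, 0.23) = 0.23

0.23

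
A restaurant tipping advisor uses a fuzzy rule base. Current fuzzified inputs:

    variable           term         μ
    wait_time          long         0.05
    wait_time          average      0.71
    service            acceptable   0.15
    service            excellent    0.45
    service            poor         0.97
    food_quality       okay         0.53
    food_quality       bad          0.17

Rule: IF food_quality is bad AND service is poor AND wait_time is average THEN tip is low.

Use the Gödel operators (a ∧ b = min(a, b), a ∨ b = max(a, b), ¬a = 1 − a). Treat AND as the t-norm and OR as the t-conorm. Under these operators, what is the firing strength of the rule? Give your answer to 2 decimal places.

firing strength: bad=0.17, poor=0.97, average=0.71; AND[min(a, b)] → w = 0.17

0.17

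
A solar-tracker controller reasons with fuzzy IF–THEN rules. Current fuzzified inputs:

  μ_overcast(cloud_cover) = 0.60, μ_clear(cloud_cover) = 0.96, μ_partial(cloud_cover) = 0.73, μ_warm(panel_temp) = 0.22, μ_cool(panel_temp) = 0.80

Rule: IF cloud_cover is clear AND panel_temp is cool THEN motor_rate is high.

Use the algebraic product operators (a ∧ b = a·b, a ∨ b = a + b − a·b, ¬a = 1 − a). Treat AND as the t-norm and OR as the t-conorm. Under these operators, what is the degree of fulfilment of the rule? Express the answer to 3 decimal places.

0.768

firing strength: clear=0.96, cool=0.80; AND[a·b] → w = 0.7680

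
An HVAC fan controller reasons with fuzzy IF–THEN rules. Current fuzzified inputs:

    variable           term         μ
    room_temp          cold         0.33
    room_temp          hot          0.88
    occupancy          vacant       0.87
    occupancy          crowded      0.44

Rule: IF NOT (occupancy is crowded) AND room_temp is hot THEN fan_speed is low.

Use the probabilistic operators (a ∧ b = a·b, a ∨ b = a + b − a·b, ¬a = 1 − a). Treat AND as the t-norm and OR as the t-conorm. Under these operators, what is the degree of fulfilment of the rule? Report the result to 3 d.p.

0.493

firing strength: ¬crowded=1−0.44=0.56, hot=0.88; AND[a·b] → w = 0.4928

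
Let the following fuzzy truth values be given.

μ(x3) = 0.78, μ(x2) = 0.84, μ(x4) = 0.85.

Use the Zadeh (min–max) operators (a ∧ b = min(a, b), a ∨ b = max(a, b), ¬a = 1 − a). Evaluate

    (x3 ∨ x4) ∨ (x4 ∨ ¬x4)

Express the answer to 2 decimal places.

x3 ∨ x4 = max(a, b) on (0.78, 0.85) = 0.85
¬x4 = 1 − 0.85 = 0.15
x4 ∨ ¬x4 = max(a, b) on (0.85, 0.15) = 0.85
(x3 ∨ x4) ∨ (x4 ∨ ¬x4) = max(a, b) on (0.85, 0.85) = 0.85

0.85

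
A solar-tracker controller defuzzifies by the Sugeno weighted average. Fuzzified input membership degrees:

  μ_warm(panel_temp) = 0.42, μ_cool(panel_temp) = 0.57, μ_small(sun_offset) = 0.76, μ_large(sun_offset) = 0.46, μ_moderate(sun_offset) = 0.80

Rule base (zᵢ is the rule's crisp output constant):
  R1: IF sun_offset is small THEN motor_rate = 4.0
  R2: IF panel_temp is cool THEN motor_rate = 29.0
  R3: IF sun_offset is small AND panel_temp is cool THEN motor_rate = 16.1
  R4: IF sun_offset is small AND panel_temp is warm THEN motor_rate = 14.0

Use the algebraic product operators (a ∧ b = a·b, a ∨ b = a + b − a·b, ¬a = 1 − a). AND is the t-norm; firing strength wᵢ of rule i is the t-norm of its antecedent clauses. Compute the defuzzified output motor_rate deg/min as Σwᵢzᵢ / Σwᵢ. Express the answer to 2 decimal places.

R1 (z=4.0): small=0.76 → w = 0.7600
R2 (z=29.0): cool=0.57 → w = 0.5700
R3 (z=16.1): small=0.76, cool=0.57; AND[a·b] → w = 0.4332
R4 (z=14.0): small=0.76, warm=0.42; AND[a·b] → w = 0.3192
Weighted average = (0.7600·4.0 + 0.5700·29.0 + 0.4332·16.1 + 0.3192·14.0) / (0.7600 + 0.5700 + 0.4332 + 0.3192)
  = 31.0133 / 2.0824 = 14.89

14.89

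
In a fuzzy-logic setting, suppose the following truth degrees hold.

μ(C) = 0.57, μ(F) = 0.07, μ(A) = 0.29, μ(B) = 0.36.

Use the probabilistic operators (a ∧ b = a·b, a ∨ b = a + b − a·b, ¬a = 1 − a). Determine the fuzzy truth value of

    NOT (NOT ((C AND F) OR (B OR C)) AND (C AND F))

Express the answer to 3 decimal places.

C AND F = a·b on (0.5700, 0.0700) = 0.0399
B OR C = a + b − a·b on (0.3600, 0.5700) = 0.7248
(C AND F) OR (B OR C) = a + b − a·b on (0.0399, 0.7248) = 0.7358
NOT ((C AND F) OR (B OR C)) = 1 − 0.7358 = 0.2642
C AND F = a·b on (0.5700, 0.0700) = 0.0399
NOT ((C AND F) OR (B OR C)) AND (C AND F) = a·b on (0.2642, 0.0399) = 0.0105
NOT (NOT ((C AND F) OR (B OR C)) AND (C AND F)) = 1 − 0.0105 = 0.9895

0.989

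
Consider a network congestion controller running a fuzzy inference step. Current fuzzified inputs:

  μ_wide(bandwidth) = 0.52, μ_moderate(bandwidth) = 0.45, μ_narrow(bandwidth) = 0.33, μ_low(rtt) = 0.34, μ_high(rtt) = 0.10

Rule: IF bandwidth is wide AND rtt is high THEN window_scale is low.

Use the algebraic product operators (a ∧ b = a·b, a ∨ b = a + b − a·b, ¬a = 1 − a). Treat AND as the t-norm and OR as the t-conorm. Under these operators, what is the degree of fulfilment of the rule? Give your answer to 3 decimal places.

0.052

firing strength: wide=0.52, high=0.10; AND[a·b] → w = 0.0520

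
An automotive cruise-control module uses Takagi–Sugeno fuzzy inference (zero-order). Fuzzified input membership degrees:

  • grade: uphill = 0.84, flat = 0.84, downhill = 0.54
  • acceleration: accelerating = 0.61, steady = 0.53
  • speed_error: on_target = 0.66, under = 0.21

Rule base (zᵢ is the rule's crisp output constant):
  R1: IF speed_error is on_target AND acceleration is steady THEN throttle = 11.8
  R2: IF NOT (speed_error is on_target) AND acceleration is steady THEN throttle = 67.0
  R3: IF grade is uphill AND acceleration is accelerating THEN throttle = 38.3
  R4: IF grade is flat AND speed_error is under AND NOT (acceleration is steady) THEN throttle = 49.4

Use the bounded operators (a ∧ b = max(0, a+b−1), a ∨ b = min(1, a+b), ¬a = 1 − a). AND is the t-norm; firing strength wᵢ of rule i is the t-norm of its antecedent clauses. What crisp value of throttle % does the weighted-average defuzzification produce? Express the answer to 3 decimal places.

30.433

R1 (z=11.8): on_target=0.66, steady=0.53; AND[max(0, a+b−1)] → w = 0.19
R2 (z=67.0): ¬on_target=1−0.66=0.34, steady=0.53; AND[max(0, a+b−1)] → w = 0.00
R3 (z=38.3): uphill=0.84, accelerating=0.61; AND[max(0, a+b−1)] → w = 0.45
R4 (z=49.4): flat=0.84, under=0.21, ¬steady=1−0.53=0.47; AND[max(0, a+b−1)] → w = 0.00
Weighted average = (0.19·11.8 + 0.00·67.0 + 0.45·38.3 + 0.00·49.4) / (0.19 + 0.00 + 0.45 + 0.00)
  = 19.4770 / 0.6400 = 30.433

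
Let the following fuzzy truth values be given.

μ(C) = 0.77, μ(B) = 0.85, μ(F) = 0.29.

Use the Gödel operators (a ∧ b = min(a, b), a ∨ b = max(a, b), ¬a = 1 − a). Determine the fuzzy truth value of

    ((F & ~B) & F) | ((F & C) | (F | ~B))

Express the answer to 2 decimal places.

0.29

~B = 1 − 0.85 = 0.15
F & ~B = min(a, b) on (0.29, 0.15) = 0.15
(F & ~B) & F = min(a, b) on (0.15, 0.29) = 0.15
F & C = min(a, b) on (0.29, 0.77) = 0.29
~B = 1 − 0.85 = 0.15
F | ~B = max(a, b) on (0.29, 0.15) = 0.29
(F & C) | (F | ~B) = max(a, b) on (0.29, 0.29) = 0.29
((F & ~B) & F) | ((F & C) | (F | ~B)) = max(a, b) on (0.15, 0.29) = 0.29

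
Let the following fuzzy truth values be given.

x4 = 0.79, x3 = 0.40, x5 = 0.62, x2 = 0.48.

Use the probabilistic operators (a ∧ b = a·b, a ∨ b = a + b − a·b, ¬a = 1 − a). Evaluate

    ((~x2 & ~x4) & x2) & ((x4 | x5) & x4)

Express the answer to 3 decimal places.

0.038

~x2 = 1 − 0.4800 = 0.5200
~x4 = 1 − 0.7900 = 0.2100
~x2 & ~x4 = a·b on (0.5200, 0.2100) = 0.1092
(~x2 & ~x4) & x2 = a·b on (0.1092, 0.4800) = 0.0524
x4 | x5 = a + b − a·b on (0.7900, 0.6200) = 0.9202
(x4 | x5) & x4 = a·b on (0.9202, 0.7900) = 0.7270
((~x2 & ~x4) & x2) & ((x4 | x5) & x4) = a·b on (0.0524, 0.7270) = 0.0381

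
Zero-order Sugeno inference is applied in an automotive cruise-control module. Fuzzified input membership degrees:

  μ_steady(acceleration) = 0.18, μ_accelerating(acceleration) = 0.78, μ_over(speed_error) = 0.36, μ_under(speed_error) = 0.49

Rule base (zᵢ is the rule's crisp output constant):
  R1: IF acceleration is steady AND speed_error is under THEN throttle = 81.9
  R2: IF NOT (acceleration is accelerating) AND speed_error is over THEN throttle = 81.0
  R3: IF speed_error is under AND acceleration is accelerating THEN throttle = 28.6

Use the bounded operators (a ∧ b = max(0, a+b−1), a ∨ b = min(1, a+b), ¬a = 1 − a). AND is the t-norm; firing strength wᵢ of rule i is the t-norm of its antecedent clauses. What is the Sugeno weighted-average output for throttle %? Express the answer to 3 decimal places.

R1 (z=81.9): steady=0.18, under=0.49; AND[max(0, a+b−1)] → w = 0.00
R2 (z=81.0): ¬accelerating=1−0.78=0.22, over=0.36; AND[max(0, a+b−1)] → w = 0.00
R3 (z=28.6): under=0.49, accelerating=0.78; AND[max(0, a+b−1)] → w = 0.27
Weighted average = (0.00·81.9 + 0.00·81.0 + 0.27·28.6) / (0.00 + 0.00 + 0.27)
  = 7.7220 / 0.2700 = 28.600

28.600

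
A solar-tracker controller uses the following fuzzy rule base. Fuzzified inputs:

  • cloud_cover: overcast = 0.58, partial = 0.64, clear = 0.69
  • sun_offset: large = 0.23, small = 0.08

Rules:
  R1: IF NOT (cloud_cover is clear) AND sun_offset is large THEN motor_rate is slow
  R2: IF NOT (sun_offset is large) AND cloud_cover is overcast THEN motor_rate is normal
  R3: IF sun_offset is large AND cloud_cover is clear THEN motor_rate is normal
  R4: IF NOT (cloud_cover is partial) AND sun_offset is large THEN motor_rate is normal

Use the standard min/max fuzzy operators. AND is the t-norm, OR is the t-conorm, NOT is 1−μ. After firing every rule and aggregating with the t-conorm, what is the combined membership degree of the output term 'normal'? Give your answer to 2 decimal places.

0.58

R1: ¬clear=1−0.69=0.31, large=0.23; AND[min(a, b)] → w = 0.23
R2: ¬large=1−0.23=0.77, overcast=0.58; AND[min(a, b)] → w = 0.58
R3: large=0.23, clear=0.69; AND[min(a, b)] → w = 0.23
R4: ¬partial=1−0.64=0.36, large=0.23; AND[min(a, b)] → w = 0.23
Rules with consequent 'normal': {R2, R3, R4} → strengths 0.58, 0.23, 0.23
Aggregate via t-conorm [max(a, b)]: 0.58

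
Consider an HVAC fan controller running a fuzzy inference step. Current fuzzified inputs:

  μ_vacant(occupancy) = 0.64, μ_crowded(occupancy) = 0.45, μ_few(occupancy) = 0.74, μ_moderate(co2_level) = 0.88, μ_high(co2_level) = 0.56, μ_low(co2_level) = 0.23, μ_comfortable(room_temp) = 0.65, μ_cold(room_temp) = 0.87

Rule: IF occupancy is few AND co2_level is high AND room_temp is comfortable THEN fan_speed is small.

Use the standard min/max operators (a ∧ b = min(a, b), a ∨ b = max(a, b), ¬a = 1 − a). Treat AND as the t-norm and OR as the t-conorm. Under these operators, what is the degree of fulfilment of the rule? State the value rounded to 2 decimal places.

0.56

firing strength: few=0.74, high=0.56, comfortable=0.65; AND[min(a, b)] → w = 0.56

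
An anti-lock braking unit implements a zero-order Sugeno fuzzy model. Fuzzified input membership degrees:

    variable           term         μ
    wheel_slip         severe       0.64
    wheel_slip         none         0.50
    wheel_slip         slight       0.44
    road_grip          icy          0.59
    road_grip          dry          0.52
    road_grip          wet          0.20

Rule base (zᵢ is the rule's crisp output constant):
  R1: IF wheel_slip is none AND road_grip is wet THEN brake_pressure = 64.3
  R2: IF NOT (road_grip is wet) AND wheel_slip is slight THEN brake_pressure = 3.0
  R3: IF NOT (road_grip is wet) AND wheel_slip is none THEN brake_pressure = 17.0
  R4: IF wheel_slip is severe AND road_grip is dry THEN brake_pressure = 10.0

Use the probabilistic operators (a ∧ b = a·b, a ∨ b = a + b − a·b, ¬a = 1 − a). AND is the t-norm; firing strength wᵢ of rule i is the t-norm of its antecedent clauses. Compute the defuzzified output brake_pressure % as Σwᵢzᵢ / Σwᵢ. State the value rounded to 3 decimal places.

R1 (z=64.3): none=0.50, wet=0.20; AND[a·b] → w = 0.1000
R2 (z=3.0): ¬wet=1−0.20=0.80, slight=0.44; AND[a·b] → w = 0.3520
R3 (z=17.0): ¬wet=1−0.20=0.80, none=0.50; AND[a·b] → w = 0.4000
R4 (z=10.0): severe=0.64, dry=0.52; AND[a·b] → w = 0.3328
Weighted average = (0.1000·64.3 + 0.3520·3.0 + 0.4000·17.0 + 0.3328·10.0) / (0.1000 + 0.3520 + 0.4000 + 0.3328)
  = 17.6140 / 1.1848 = 14.867

14.867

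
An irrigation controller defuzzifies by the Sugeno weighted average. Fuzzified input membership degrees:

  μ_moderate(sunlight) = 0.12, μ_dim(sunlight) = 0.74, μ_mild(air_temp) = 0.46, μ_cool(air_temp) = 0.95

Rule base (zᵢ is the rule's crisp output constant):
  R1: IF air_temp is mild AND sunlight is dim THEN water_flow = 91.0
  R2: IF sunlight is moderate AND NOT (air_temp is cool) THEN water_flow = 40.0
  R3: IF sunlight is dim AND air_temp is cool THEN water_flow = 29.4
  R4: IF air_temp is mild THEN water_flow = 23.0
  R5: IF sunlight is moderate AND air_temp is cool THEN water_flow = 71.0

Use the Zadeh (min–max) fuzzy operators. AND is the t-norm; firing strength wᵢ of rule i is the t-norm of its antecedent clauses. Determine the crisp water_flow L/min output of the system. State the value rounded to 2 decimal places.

46.29

R1 (z=91.0): mild=0.46, dim=0.74; AND[min(a, b)] → w = 0.46
R2 (z=40.0): moderate=0.12, ¬cool=1−0.95=0.05; AND[min(a, b)] → w = 0.05
R3 (z=29.4): dim=0.74, cool=0.95; AND[min(a, b)] → w = 0.74
R4 (z=23.0): mild=0.46 → w = 0.46
R5 (z=71.0): moderate=0.12, cool=0.95; AND[min(a, b)] → w = 0.12
Weighted average = (0.46·91.0 + 0.05·40.0 + 0.74·29.4 + 0.46·23.0 + 0.12·71.0) / (0.46 + 0.05 + 0.74 + 0.46 + 0.12)
  = 84.7160 / 1.8300 = 46.29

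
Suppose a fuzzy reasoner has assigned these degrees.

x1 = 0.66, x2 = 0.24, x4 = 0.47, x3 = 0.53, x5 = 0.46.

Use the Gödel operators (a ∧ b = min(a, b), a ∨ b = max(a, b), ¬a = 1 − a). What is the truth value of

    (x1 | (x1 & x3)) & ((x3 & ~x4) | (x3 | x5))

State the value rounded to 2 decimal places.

0.53

x1 & x3 = min(a, b) on (0.66, 0.53) = 0.53
x1 | (x1 & x3) = max(a, b) on (0.66, 0.53) = 0.66
~x4 = 1 − 0.47 = 0.53
x3 & ~x4 = min(a, b) on (0.53, 0.53) = 0.53
x3 | x5 = max(a, b) on (0.53, 0.46) = 0.53
(x3 & ~x4) | (x3 | x5) = max(a, b) on (0.53, 0.53) = 0.53
(x1 | (x1 & x3)) & ((x3 & ~x4) | (x3 | x5)) = min(a, b) on (0.66, 0.53) = 0.53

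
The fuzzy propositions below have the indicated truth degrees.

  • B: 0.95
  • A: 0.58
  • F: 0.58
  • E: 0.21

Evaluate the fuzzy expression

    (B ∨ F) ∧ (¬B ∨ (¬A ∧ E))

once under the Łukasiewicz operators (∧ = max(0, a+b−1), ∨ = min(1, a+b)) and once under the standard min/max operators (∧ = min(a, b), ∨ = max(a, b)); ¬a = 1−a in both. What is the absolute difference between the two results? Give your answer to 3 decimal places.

0.160

Under Łukasiewicz:
  B ∨ F = min(1, a+b) on (0.95, 0.58) = 1.00
  ¬B = 1 − 0.95 = 0.05
  ¬A = 1 − 0.58 = 0.42
  ¬A ∧ E = max(0, a+b−1) on (0.42, 0.21) = 0.00
  ¬B ∨ (¬A ∧ E) = min(1, a+b) on (0.05, 0.00) = 0.05
  (B ∨ F) ∧ (¬B ∨ (¬A ∧ E)) = max(0, a+b−1) on (1.00, 0.05) = 0.05
  → value = 0.0500
Under standard min/max:
  B ∨ F = max(a, b) on (0.95, 0.58) = 0.95
  ¬B = 1 − 0.95 = 0.05
  ¬A = 1 − 0.58 = 0.42
  ¬A ∧ E = min(a, b) on (0.42, 0.21) = 0.21
  ¬B ∨ (¬A ∧ E) = max(a, b) on (0.05, 0.21) = 0.21
  (B ∨ F) ∧ (¬B ∨ (¬A ∧ E)) = min(a, b) on (0.95, 0.21) = 0.21
  → value = 0.2100
|0.0500 − 0.2100| = 0.160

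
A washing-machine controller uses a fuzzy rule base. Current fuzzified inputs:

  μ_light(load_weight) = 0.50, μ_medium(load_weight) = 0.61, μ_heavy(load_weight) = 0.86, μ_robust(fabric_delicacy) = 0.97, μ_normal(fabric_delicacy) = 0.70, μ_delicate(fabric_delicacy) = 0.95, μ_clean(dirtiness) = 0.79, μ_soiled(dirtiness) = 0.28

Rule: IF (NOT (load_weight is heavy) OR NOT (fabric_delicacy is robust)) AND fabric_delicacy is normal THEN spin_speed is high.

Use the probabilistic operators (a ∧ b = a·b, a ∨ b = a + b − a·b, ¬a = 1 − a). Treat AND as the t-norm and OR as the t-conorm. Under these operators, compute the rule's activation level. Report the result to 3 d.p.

0.116

firing strength: (¬heavy=1−0.86=0.14 OR ¬robust=1−0.97=0.03) = 0.1658; AND[a·b] with normal=0.70 → w = 0.1161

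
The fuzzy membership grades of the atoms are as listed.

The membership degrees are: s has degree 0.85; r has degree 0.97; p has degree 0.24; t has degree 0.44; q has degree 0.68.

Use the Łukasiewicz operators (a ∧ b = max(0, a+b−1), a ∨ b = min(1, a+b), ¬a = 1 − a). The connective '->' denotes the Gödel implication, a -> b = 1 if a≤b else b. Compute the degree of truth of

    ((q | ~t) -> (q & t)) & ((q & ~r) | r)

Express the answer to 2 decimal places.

~t = 1 − 0.44 = 0.56
q | ~t = min(1, a+b) on (0.68, 0.56) = 1.00
q & t = max(0, a+b−1) on (0.68, 0.44) = 0.12
(q | ~t) -> (q & t)  [Gödel: 1 if a≤b else b] with a=1.00, b=0.12 → 0.12
~r = 1 − 0.97 = 0.03
q & ~r = max(0, a+b−1) on (0.68, 0.03) = 0.00
(q & ~r) | r = min(1, a+b) on (0.00, 0.97) = 0.97
((q | ~t) -> (q & t)) & ((q & ~r) | r) = max(0, a+b−1) on (0.12, 0.97) = 0.09

0.09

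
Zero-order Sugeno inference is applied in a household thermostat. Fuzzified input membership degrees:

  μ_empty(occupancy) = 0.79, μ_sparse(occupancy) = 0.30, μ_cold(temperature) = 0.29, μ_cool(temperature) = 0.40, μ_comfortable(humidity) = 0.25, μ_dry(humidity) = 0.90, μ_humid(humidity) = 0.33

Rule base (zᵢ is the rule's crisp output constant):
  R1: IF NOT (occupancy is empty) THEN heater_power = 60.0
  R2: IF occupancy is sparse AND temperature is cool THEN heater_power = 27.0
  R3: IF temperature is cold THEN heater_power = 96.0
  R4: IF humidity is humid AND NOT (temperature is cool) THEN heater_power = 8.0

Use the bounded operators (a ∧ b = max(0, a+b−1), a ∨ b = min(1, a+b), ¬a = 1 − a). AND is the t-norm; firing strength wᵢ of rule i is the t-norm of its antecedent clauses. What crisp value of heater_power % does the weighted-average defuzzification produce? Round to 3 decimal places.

80.880

R1 (z=60.0): ¬empty=1−0.79=0.21 → w = 0.21
R2 (z=27.0): sparse=0.30, cool=0.40; AND[max(0, a+b−1)] → w = 0.00
R3 (z=96.0): cold=0.29 → w = 0.29
R4 (z=8.0): humid=0.33, ¬cool=1−0.40=0.60; AND[max(0, a+b−1)] → w = 0.00
Weighted average = (0.21·60.0 + 0.00·27.0 + 0.29·96.0 + 0.00·8.0) / (0.21 + 0.00 + 0.29 + 0.00)
  = 40.4400 / 0.5000 = 80.880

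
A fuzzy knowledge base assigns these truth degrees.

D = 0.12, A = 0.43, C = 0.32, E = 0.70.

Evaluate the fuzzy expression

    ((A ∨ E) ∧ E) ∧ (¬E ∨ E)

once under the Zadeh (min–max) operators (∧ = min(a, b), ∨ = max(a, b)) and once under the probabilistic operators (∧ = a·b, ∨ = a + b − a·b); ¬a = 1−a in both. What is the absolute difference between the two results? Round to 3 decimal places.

Under Zadeh (min–max):
  A ∨ E = max(a, b) on (0.43, 0.70) = 0.70
  (A ∨ E) ∧ E = min(a, b) on (0.70, 0.70) = 0.70
  ¬E = 1 − 0.70 = 0.30
  ¬E ∨ E = max(a, b) on (0.30, 0.70) = 0.70
  ((A ∨ E) ∧ E) ∧ (¬E ∨ E) = min(a, b) on (0.70, 0.70) = 0.70
  → value = 0.7000
Under probabilistic:
  A ∨ E = a + b − a·b on (0.4300, 0.7000) = 0.8290
  (A ∨ E) ∧ E = a·b on (0.8290, 0.7000) = 0.5803
  ¬E = 1 − 0.7000 = 0.3000
  ¬E ∨ E = a + b − a·b on (0.3000, 0.7000) = 0.7900
  ((A ∨ E) ∧ E) ∧ (¬E ∨ E) = a·b on (0.5803, 0.7900) = 0.4584
  → value = 0.4584
|0.7000 − 0.4584| = 0.242

0.242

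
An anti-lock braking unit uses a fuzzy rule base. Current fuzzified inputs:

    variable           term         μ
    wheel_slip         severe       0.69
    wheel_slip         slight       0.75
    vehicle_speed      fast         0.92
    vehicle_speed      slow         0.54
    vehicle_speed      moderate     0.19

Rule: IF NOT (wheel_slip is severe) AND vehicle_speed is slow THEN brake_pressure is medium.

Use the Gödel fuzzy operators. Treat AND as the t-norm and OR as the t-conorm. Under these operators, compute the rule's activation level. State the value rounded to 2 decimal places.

firing strength: ¬severe=1−0.69=0.31, slow=0.54; AND[min(a, b)] → w = 0.31

0.31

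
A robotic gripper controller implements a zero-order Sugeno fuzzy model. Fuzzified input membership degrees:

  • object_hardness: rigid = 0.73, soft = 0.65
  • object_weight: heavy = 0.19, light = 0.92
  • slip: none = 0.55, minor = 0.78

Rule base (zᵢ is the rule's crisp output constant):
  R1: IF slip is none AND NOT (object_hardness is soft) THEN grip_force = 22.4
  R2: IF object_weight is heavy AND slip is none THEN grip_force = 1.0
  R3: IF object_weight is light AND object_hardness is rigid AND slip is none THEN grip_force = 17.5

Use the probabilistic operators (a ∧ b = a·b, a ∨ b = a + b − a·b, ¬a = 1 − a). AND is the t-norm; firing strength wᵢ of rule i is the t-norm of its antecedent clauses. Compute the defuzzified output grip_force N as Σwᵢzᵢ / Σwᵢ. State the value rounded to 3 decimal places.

16.328

R1 (z=22.4): none=0.55, ¬soft=1−0.65=0.35; AND[a·b] → w = 0.1925
R2 (z=1.0): heavy=0.19, none=0.55; AND[a·b] → w = 0.1045
R3 (z=17.5): light=0.92, rigid=0.73, none=0.55; AND[a·b] → w = 0.3694
Weighted average = (0.1925·22.4 + 0.1045·1.0 + 0.3694·17.5) / (0.1925 + 0.1045 + 0.3694)
  = 10.8807 / 0.6664 = 16.328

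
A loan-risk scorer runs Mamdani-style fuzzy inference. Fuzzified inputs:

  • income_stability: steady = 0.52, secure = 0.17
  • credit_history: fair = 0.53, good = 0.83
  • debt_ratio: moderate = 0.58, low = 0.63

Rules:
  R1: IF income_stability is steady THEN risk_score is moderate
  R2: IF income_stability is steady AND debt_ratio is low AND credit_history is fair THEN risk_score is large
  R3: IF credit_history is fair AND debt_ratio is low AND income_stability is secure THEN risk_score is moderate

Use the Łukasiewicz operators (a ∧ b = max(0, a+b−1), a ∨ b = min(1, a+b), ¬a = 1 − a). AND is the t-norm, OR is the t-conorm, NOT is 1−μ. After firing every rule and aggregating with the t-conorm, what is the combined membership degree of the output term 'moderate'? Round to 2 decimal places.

0.52

R1: steady=0.52 → w = 0.52
R2: steady=0.52, low=0.63, fair=0.53; AND[max(0, a+b−1)] → w = 0.00
R3: fair=0.53, low=0.63, secure=0.17; AND[max(0, a+b−1)] → w = 0.00
Rules with consequent 'moderate': {R1, R3} → strengths 0.52, 0.00
Aggregate via t-conorm [min(1, a+b)]: 0.52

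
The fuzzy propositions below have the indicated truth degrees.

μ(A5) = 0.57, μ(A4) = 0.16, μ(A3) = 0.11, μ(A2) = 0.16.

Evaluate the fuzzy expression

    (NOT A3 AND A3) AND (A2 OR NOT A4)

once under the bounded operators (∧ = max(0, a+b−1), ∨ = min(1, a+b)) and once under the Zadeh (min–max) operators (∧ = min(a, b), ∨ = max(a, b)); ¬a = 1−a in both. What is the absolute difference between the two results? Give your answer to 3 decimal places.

Under bounded:
  NOT A3 = 1 − 0.11 = 0.89
  NOT A3 AND A3 = max(0, a+b−1) on (0.89, 0.11) = 0.00
  NOT A4 = 1 − 0.16 = 0.84
  A2 OR NOT A4 = min(1, a+b) on (0.16, 0.84) = 1.00
  (NOT A3 AND A3) AND (A2 OR NOT A4) = max(0, a+b−1) on (0.00, 1.00) = 0.00
  → value = 0.0000
Under Zadeh (min–max):
  NOT A3 = 1 − 0.11 = 0.89
  NOT A3 AND A3 = min(a, b) on (0.89, 0.11) = 0.11
  NOT A4 = 1 − 0.16 = 0.84
  A2 OR NOT A4 = max(a, b) on (0.16, 0.84) = 0.84
  (NOT A3 AND A3) AND (A2 OR NOT A4) = min(a, b) on (0.11, 0.84) = 0.11
  → value = 0.1100
|0.0000 − 0.1100| = 0.110

0.110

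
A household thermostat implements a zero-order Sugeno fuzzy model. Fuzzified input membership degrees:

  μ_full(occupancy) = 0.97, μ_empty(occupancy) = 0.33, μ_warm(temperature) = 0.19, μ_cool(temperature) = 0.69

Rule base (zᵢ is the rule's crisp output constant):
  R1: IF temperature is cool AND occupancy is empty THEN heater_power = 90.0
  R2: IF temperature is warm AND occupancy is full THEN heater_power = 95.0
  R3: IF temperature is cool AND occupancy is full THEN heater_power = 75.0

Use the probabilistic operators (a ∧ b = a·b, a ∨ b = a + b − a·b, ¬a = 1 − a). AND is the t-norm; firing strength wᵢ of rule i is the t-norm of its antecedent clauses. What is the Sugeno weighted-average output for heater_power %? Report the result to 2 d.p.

81.57

R1 (z=90.0): cool=0.69, empty=0.33; AND[a·b] → w = 0.2277
R2 (z=95.0): warm=0.19, full=0.97; AND[a·b] → w = 0.1843
R3 (z=75.0): cool=0.69, full=0.97; AND[a·b] → w = 0.6693
Weighted average = (0.2277·90.0 + 0.1843·95.0 + 0.6693·75.0) / (0.2277 + 0.1843 + 0.6693)
  = 88.1990 / 1.0813 = 81.57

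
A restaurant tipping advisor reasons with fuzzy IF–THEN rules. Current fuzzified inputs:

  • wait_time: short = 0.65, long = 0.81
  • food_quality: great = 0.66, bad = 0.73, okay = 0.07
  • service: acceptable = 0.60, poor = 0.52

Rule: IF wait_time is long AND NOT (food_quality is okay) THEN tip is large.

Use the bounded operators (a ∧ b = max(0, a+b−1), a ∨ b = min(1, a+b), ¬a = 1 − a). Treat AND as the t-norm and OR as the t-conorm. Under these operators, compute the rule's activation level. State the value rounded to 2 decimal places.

0.74

firing strength: long=0.81, ¬okay=1−0.07=0.93; AND[max(0, a+b−1)] → w = 0.74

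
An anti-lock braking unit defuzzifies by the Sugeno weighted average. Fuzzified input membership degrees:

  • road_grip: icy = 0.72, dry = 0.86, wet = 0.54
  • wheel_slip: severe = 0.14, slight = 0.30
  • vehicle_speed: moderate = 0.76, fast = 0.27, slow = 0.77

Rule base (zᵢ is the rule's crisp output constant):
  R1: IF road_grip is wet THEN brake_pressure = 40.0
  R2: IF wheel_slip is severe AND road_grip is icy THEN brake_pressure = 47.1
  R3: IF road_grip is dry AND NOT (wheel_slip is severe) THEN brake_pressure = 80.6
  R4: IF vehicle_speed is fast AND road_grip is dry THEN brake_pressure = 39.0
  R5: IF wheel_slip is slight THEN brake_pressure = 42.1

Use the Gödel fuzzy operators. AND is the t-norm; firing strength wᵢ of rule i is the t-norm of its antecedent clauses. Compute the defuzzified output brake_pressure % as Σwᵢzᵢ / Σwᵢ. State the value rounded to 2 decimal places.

57.19

R1 (z=40.0): wet=0.54 → w = 0.54
R2 (z=47.1): severe=0.14, icy=0.72; AND[min(a, b)] → w = 0.14
R3 (z=80.6): dry=0.86, ¬severe=1−0.14=0.86; AND[min(a, b)] → w = 0.86
R4 (z=39.0): fast=0.27, dry=0.86; AND[min(a, b)] → w = 0.27
R5 (z=42.1): slight=0.30 → w = 0.30
Weighted average = (0.54·40.0 + 0.14·47.1 + 0.86·80.6 + 0.27·39.0 + 0.30·42.1) / (0.54 + 0.14 + 0.86 + 0.27 + 0.30)
  = 120.6700 / 2.1100 = 57.19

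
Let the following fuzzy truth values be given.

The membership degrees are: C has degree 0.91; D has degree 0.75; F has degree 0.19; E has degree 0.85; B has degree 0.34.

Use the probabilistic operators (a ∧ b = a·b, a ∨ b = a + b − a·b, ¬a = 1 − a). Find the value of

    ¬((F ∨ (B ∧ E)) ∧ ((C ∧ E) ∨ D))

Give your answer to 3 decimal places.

B ∧ E = a·b on (0.3400, 0.8500) = 0.2890
F ∨ (B ∧ E) = a + b − a·b on (0.1900, 0.2890) = 0.4241
C ∧ E = a·b on (0.9100, 0.8500) = 0.7735
(C ∧ E) ∨ D = a + b − a·b on (0.7735, 0.7500) = 0.9434
(F ∨ (B ∧ E)) ∧ ((C ∧ E) ∨ D) = a·b on (0.4241, 0.9434) = 0.4001
¬((F ∨ (B ∧ E)) ∧ ((C ∧ E) ∨ D)) = 1 − 0.4001 = 0.5999

0.600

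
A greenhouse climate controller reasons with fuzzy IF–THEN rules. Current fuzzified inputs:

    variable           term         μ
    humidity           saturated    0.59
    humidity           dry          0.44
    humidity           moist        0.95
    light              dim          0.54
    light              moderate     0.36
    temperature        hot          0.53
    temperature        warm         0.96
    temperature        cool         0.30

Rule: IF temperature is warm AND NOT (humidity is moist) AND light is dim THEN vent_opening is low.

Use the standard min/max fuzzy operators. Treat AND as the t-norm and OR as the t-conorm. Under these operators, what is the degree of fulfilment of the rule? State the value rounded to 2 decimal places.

0.05

firing strength: warm=0.96, ¬moist=1−0.95=0.05, dim=0.54; AND[min(a, b)] → w = 0.05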